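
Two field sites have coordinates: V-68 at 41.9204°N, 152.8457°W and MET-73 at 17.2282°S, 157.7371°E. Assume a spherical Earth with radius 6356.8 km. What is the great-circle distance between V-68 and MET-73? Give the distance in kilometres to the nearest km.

8284 km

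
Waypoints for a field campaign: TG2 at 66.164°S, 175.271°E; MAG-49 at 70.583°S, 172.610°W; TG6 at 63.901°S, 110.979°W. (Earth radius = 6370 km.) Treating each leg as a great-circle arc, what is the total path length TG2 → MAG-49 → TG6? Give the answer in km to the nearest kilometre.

3319 km

TG2→MAG-49: c = 0.109296 rad, d = 696.21 km
MAG-49→TG6: c = 0.411684 rad, d = 2622.42 km
Total = 696.21 + 2622.42 = 3318.64 km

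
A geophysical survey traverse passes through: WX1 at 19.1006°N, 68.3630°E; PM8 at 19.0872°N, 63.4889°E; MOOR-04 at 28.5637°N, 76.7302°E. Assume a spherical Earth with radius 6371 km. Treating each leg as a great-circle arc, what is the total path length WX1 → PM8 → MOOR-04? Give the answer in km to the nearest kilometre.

2220 km

WX1→PM8: c = 0.080387 rad, d = 512.14 km
PM8→MOOR-04: c = 0.268059 rad, d = 1707.80 km
Total = 512.14 + 1707.80 = 2219.95 km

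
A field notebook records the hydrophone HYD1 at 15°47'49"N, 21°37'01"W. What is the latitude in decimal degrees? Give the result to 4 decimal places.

15° + 47′/60 + 49″/3600 = 15 + 0.78333 + 0.01361 = 15.7969°

15.7969°N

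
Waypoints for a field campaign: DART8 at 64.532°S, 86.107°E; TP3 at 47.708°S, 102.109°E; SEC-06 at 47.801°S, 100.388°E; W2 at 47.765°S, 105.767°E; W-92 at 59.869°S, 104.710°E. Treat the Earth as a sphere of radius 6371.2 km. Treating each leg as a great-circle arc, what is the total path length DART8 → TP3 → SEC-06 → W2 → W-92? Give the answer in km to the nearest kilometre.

DART8→TP3: c = 0.330173 rad, d = 2103.60 km
TP3→SEC-06: c = 0.020259 rad, d = 129.07 km
SEC-06→W2: c = 0.063073 rad, d = 401.85 km
W2→W-92: c = 0.211528 rad, d = 1347.69 km
Total = 2103.60 + 129.07 + 401.85 + 1347.69 = 3982.21 km

3982 km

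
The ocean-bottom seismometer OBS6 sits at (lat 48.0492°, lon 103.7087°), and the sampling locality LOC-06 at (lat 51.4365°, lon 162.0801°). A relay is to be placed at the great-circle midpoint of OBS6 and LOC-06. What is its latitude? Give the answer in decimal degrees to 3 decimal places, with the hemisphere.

Bx = cos φ₂ cos Δλ = 0.326908,  By = cos φ₂ sin Δλ = 0.530788
φₘ = atan2(sin φ₁ + sin φ₂, √((cos φ₁ + Bx)² + By²)) = 53.52027°
λₘ = λ₁ + atan2(By, cos φ₁ + Bx) = 131.77705°

53.520°N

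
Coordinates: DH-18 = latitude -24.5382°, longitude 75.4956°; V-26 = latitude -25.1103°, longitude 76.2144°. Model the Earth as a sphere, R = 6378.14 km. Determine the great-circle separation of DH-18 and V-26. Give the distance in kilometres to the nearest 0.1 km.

96.6 km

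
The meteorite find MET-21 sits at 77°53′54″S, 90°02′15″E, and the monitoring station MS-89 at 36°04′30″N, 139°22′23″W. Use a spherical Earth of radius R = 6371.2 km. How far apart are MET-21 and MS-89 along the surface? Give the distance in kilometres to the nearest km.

14824 km

MET-21: φ = -77.89833°, λ = +90.03750°
MS-89: φ = +36.07500°, λ = -139.37306°
Δφ = 113.9733°,  Δλ = 130.5894°
a = sin²(Δφ/2) + cos φ₁ cos φ₂ sin²(Δλ/2) = 0.843003
c = 2·arcsin(√a) = 2.326781 rad = 133.3148°
d = R·c = 6371.2 × 2.326781 = 14824.4 km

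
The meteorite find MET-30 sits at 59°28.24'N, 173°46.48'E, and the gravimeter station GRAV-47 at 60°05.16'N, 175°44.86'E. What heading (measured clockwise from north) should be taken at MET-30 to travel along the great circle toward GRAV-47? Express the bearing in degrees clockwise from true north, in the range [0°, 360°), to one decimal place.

57.4°

MET-30: φ = +59.47067°, λ = +173.77467°
GRAV-47: φ = +60.08600°, λ = +175.74767°
Δλ = 1.9730°
y = sin Δλ · cos φ₂ = 0.017169
x = cos φ₁ sin φ₂ − sin φ₁ cos φ₂ cos Δλ = 0.010994
θ = atan2(y, x) = 57.3676° → 57.3676° (mod 360°)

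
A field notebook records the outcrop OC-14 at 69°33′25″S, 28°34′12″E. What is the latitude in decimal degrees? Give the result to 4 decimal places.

69° + 33′/60 + 25″/3600 = 69 + 0.55000 + 0.00694 = 69.5569°

69.5569°S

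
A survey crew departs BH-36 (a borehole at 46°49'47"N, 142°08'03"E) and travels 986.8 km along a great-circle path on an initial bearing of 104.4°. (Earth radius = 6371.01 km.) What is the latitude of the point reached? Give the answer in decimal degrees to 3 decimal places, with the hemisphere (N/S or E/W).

43.975°N

BH-36: φ = +46.82972°, λ = +142.13417°
δ = d/R = 986.8/6371.01 = 0.154889 rad
φ₂ = arcsin(sin φ₁ cos δ + cos φ₁ sin δ cos θ)
   = arcsin(0.72932·0.98803 + 0.68417·0.15427·-0.24869) = 43.97498°
λ₂ = λ₁ + atan2(sin θ sin δ cos φ₁, cos δ − sin φ₁ sin φ₂) = 154.11802°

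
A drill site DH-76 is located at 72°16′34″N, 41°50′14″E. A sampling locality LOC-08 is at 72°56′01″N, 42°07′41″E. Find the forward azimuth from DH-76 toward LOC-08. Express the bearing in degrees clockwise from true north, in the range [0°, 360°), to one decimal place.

7.4°

DH-76: φ = +72.27611°, λ = +41.83722°
LOC-08: φ = +72.93361°, λ = +42.12806°
Δλ = 0.2908°
y = sin Δλ · cos φ₂ = 0.001490
x = cos φ₁ sin φ₂ − sin φ₁ cos φ₂ cos Δλ = 0.011479
θ = atan2(y, x) = 7.3943° → 7.3943° (mod 360°)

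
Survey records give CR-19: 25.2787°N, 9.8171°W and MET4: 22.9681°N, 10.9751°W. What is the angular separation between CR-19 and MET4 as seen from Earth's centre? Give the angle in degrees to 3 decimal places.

2.541°

Δφ = -2.3106°,  Δλ = -1.1580°
a = sin²(Δφ/2) + cos φ₁ cos φ₂ sin²(Δλ/2) = 0.000492
c = 2·arcsin(√a) = 0.044345 rad = 2.5408°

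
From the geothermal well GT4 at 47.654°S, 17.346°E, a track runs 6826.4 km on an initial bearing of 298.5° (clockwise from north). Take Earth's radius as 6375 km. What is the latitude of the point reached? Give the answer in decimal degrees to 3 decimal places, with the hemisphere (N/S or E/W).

4.144°S

δ = d/R = 6826.4/6375 = 1.070808 rad
φ₂ = arcsin(sin φ₁ cos δ + cos φ₁ sin δ cos θ)
   = arcsin(-0.73909·0.47942 + 0.67361·0.87759·0.47716) = -4.14378°
λ₂ = λ₁ + atan2(sin θ sin δ cos φ₁, cos δ − sin φ₁ sin φ₂) = -33.30162°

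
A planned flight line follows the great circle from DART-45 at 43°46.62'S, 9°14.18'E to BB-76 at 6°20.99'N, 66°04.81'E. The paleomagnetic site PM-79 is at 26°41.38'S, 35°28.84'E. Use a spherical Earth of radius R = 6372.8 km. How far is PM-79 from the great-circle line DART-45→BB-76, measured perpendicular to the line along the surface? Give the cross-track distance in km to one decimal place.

76.1 km

DART-45: φ = -43.77700°, λ = +9.23633°
BB-76: φ = +6.34983°, λ = +66.08017°
PM-79: φ = -26.68967°, λ = +35.48067°
δ₁₃ = central angle DART-45→PM-79 = 0.474857 rad  (haversine)
θ₁₃ = bearing DART-45→PM-79 = 59.782°,  θ₁₂ = bearing DART-45→BB-76 = 61.279°
dₓₜ = R·arcsin(sin δ₁₃ · sin(θ₁₃ − θ₁₂)) = 6372.8·arcsin(0.45721·sin(-1.497°)) = -76.120 km
|dₓₜ| = 76.120 km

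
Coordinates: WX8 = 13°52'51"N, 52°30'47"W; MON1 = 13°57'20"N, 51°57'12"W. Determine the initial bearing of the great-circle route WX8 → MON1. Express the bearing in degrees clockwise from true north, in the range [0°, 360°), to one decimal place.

82.1°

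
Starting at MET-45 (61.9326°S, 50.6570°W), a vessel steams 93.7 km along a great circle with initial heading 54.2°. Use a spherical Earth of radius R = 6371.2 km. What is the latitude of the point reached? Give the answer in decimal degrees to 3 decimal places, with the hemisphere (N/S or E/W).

61.432°S

δ = d/R = 93.7/6371.2 = 0.014707 rad
φ₂ = arcsin(sin φ₁ cos δ + cos φ₁ sin δ cos θ)
   = arcsin(-0.88239·0.99989 + 0.47051·0.01471·0.58496) = -61.43218°
λ₂ = λ₁ + atan2(sin θ sin δ cos φ₁, cos δ − sin φ₁ sin φ₂) = -49.22772°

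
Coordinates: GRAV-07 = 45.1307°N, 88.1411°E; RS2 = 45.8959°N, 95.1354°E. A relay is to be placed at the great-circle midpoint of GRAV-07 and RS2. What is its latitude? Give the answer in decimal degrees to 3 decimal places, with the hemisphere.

45.567°N

Bx = cos φ₂ cos Δλ = 0.690785,  By = cos φ₂ sin Δλ = 0.084748
φₘ = atan2(sin φ₁ + sin φ₂, √((cos φ₁ + Bx)² + By²)) = 45.56668°
λₘ = λ₁ + atan2(By, cos φ₁ + Bx) = 91.61445°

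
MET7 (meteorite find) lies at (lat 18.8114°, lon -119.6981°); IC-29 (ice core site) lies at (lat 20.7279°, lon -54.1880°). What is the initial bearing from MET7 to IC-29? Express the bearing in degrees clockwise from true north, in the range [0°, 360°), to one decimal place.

Δλ = 65.5101°
y = sin Δλ · cos φ₂ = 0.851129
x = cos φ₁ sin φ₂ − sin φ₁ cos φ₂ cos Δλ = 0.210009
θ = atan2(y, x) = 76.1396° → 76.1396° (mod 360°)

76.1°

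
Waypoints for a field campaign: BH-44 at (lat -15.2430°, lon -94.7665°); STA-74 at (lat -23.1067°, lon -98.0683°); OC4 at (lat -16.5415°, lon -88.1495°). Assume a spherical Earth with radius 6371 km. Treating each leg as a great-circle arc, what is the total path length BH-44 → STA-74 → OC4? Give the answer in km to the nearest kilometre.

BH-44→STA-74: c = 0.147625 rad, d = 940.52 km
STA-74→OC4: c = 0.199007 rad, d = 1267.87 km
Total = 940.52 + 1267.87 = 2208.39 km

2208 km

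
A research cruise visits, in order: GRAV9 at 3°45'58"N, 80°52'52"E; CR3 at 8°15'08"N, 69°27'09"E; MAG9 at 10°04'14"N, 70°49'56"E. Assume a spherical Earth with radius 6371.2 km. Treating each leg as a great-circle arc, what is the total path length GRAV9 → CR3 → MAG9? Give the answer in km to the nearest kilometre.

1611 km

GRAV9: φ = +3.76611°, λ = +80.88111°
CR3: φ = +8.25222°, λ = +69.45250°
MAG9: φ = +10.07056°, λ = +70.83222°
GRAV9→CR3: c = 0.213212 rad, d = 1358.41 km
CR3→MAG9: c = 0.039652 rad, d = 252.63 km
Total = 1358.41 + 252.63 = 1611.05 km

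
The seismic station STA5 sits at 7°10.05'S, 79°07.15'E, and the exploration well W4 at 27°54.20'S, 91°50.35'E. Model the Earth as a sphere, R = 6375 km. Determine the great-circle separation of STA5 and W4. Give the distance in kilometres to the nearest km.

2668 km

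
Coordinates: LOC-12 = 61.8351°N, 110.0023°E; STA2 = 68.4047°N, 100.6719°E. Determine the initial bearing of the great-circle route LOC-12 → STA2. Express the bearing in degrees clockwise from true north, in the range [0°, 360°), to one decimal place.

333.3°

Δλ = -9.3304°
y = sin Δλ · cos φ₂ = -0.059671
x = cos φ₁ sin φ₂ − sin φ₁ cos φ₂ cos Δλ = 0.118703
θ = atan2(y, x) = -26.6882° → 333.3118° (mod 360°)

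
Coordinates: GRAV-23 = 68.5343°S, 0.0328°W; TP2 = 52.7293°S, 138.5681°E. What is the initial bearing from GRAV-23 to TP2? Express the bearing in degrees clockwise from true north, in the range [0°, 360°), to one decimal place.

Δλ = 138.6009°
y = sin Δλ · cos φ₂ = 0.400471
x = cos φ₁ sin φ₂ − sin φ₁ cos φ₂ cos Δλ = -0.713963
θ = atan2(y, x) = 150.7114° → 150.7114° (mod 360°)

150.7°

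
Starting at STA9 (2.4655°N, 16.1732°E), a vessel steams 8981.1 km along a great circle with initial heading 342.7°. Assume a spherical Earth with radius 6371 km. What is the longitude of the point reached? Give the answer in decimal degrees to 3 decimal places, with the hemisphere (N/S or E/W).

δ = d/R = 8981.1/6371 = 1.409685 rad
φ₂ = arcsin(sin φ₁ cos δ + cos φ₁ sin δ cos θ)
   = arcsin(0.04302·0.16042 + 0.99907·0.98705·0.95476) = 71.51823°
λ₂ = λ₁ + atan2(sin θ sin δ cos φ₁, cos δ − sin φ₁ sin φ₂) = -51.63641°

51.636°W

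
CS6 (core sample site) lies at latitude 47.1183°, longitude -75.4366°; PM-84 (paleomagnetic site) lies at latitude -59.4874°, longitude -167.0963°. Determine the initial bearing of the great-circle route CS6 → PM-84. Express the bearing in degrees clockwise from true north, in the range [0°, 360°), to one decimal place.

Δλ = -91.6597°
y = sin Δλ · cos φ₂ = -0.507515
x = cos φ₁ sin φ₂ − sin φ₁ cos φ₂ cos Δλ = -0.575476
θ = atan2(y, x) = -138.5908° → 221.4092° (mod 360°)

221.4°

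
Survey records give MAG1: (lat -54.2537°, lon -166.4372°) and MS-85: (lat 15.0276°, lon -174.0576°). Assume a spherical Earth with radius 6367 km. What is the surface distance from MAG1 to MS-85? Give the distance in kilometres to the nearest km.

7733 km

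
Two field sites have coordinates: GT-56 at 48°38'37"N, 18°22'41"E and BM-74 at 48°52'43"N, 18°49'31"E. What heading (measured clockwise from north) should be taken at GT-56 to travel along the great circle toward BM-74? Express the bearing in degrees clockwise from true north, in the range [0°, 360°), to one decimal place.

GT-56: φ = +48.64361°, λ = +18.37806°
BM-74: φ = +48.87861°, λ = +18.82528°
Δλ = 0.4472°
y = sin Δλ · cos φ₂ = 0.005133
x = cos φ₁ sin φ₂ − sin φ₁ cos φ₂ cos Δλ = 0.004117
θ = atan2(y, x) = 51.2727° → 51.2727° (mod 360°)

51.3°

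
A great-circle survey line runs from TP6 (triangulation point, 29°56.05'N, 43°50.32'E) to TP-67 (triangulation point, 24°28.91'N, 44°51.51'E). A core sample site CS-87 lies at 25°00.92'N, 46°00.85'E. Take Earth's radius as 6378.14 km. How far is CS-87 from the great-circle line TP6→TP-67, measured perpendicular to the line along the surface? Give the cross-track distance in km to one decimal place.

124.7 km

TP6: φ = +29.93417°, λ = +43.83867°
TP-67: φ = +24.48183°, λ = +44.85850°
CS-87: φ = +25.01533°, λ = +46.01417°
δ₁₃ = central angle TP6→CS-87 = 0.092216 rad  (haversine)
θ₁₃ = bearing TP6→CS-87 = 158.064°,  θ₁₂ = bearing TP6→TP-67 = 170.318°
dₓₜ = R·arcsin(sin δ₁₃ · sin(θ₁₃ − θ₁₂)) = 6378.14·arcsin(0.09209·sin(-12.254°)) = -124.664 km
|dₓₜ| = 124.664 km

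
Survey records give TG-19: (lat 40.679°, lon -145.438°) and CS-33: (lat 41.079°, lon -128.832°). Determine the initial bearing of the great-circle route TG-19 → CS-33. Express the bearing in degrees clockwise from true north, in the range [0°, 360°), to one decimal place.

Δλ = 16.6060°
y = sin Δλ · cos φ₂ = 0.215429
x = cos φ₁ sin φ₂ − sin φ₁ cos φ₂ cos Δλ = 0.027474
θ = atan2(y, x) = 82.7322° → 82.7322° (mod 360°)

82.7°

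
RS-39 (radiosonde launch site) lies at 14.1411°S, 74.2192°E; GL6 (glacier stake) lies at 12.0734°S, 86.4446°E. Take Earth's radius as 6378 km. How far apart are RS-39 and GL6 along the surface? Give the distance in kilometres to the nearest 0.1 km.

Δφ = 2.0677°,  Δλ = 12.2254°
a = sin²(Δφ/2) + cos φ₁ cos φ₂ sin²(Δλ/2) = 0.011078
c = 2·arcsin(√a) = 0.210892 rad = 12.0832°
d = R·c = 6378 × 0.210892 = 1345.1 km

1345.1 km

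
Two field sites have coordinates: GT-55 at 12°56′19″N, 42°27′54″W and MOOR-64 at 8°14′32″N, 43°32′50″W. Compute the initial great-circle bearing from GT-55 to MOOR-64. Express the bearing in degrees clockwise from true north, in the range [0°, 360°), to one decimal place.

192.9°

GT-55: φ = +12.93861°, λ = -42.46500°
MOOR-64: φ = +8.24222°, λ = -43.54722°
Δλ = -1.0822°
y = sin Δλ · cos φ₂ = -0.018692
x = cos φ₁ sin φ₂ − sin φ₁ cos φ₂ cos Δλ = -0.081836
θ = atan2(y, x) = -167.1338° → 192.8662° (mod 360°)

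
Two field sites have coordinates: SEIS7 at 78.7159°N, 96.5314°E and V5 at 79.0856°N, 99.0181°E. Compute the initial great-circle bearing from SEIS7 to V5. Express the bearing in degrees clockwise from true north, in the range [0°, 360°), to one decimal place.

51.1°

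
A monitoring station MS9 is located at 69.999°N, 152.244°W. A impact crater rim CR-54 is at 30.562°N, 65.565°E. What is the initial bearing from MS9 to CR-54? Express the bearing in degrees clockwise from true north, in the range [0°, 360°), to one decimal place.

327.0°

Δλ = -142.1910°
y = sin Δλ · cos φ₂ = -0.527869
x = cos φ₁ sin φ₂ − sin φ₁ cos φ₂ cos Δλ = 0.813187
θ = atan2(y, x) = -32.9890° → 327.0110° (mod 360°)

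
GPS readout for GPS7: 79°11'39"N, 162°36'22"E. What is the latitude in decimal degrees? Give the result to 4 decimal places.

79.1942°N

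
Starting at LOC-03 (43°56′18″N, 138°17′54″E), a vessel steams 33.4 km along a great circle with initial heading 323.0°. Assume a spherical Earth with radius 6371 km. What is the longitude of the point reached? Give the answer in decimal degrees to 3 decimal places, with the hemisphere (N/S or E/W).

LOC-03: φ = +43.93833°, λ = +138.29833°
δ = d/R = 33.4/6371 = 0.005243 rad
φ₂ = arcsin(sin φ₁ cos δ + cos φ₁ sin δ cos θ)
   = arcsin(0.69388·0.99999 + 0.72009·0.00524·0.79864) = 44.17795°
λ₂ = λ₁ + atan2(sin θ sin δ cos φ₁, cos δ − sin φ₁ sin φ₂) = 138.04628°

138.046°E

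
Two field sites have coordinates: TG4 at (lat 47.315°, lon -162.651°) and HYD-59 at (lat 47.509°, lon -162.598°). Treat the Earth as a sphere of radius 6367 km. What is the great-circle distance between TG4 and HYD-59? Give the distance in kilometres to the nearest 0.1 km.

21.9 km

Δφ = 0.1940°,  Δλ = 0.0530°
a = sin²(Δφ/2) + cos φ₁ cos φ₂ sin²(Δλ/2) = 0.000003
c = 2·arcsin(√a) = 0.003443 rad = 0.1973°
d = R·c = 6367 × 0.003443 = 21.9 km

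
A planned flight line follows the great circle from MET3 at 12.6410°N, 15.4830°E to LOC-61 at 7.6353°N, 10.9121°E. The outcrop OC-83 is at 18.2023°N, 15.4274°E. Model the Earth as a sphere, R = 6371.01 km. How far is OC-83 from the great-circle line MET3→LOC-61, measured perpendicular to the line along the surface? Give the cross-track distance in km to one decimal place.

δ₁₃ = central angle MET3→OC-83 = 0.097067 rad  (haversine)
θ₁₃ = bearing MET3→OC-83 = 359.455°,  θ₁₂ = bearing MET3→LOC-61 = 222.379°
dₓₜ = R·arcsin(sin δ₁₃ · sin(θ₁₃ − θ₁₂)) = 6371.01·arcsin(0.09692·sin(137.076°)) = 420.803 km
|dₓₜ| = 420.803 km

420.8 km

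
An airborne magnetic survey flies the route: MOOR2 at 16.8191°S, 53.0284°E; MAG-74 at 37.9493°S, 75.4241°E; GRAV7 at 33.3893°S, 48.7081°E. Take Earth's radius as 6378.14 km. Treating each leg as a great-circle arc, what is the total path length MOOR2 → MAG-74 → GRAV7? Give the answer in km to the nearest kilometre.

5672 km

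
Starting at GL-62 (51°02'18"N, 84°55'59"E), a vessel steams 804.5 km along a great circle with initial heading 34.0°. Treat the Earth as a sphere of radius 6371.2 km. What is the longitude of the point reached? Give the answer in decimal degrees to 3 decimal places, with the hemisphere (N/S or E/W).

GL-62: φ = +51.03833°, λ = +84.93306°
δ = d/R = 804.5/6371.2 = 0.126271 rad
φ₂ = arcsin(sin φ₁ cos δ + cos φ₁ sin δ cos θ)
   = arcsin(0.77757·0.99204 + 0.62880·0.12594·0.82904) = 56.82744°
λ₂ = λ₁ + atan2(sin θ sin δ cos φ₁, cos δ − sin φ₁ sin φ₂) = 92.32782°

92.328°E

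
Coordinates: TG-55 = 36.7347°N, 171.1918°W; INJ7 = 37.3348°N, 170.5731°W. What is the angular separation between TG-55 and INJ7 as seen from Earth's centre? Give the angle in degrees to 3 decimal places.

0.777°

Δφ = 0.6001°,  Δλ = 0.6187°
a = sin²(Δφ/2) + cos φ₁ cos φ₂ sin²(Δλ/2) = 0.000046
c = 2·arcsin(√a) = 0.013565 rad = 0.7772°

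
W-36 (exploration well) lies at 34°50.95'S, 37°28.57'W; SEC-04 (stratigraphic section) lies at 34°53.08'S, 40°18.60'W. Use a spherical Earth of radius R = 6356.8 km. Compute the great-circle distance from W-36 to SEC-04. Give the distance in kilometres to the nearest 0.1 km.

W-36: φ = -34.84917°, λ = -37.47617°
SEC-04: φ = -34.88467°, λ = -40.31000°
Δφ = -0.0355°,  Δλ = -2.8338°
a = sin²(Δφ/2) + cos φ₁ cos φ₂ sin²(Δλ/2) = 0.000412
c = 2·arcsin(√a) = 0.040584 rad = 2.3253°
d = R·c = 6356.8 × 0.040584 = 258.0 km

258.0 km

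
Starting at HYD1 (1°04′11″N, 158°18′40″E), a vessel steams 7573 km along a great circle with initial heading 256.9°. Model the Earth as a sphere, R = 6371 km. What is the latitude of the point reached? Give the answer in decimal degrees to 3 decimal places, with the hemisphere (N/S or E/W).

HYD1: φ = +1.06972°, λ = +158.31111°
δ = d/R = 7573/6371 = 1.188667 rad
φ₂ = arcsin(sin φ₁ cos δ + cos φ₁ sin δ cos θ)
   = arcsin(0.01867·0.37290 + 0.99983·0.92787·-0.22665) = -11.73031°
λ₂ = λ₁ + atan2(sin θ sin δ cos φ₁, cos δ − sin φ₁ sin φ₂) = 90.94207°

11.730°S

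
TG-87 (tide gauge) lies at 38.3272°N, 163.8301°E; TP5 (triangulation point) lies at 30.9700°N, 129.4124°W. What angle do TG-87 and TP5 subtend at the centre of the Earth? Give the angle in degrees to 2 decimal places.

54.23°

Δφ = -7.3572°,  Δλ = 66.7575°
a = sin²(Δφ/2) + cos φ₁ cos φ₂ sin²(Δλ/2) = 0.207718
c = 2·arcsin(√a) = 0.946453 rad = 54.2278°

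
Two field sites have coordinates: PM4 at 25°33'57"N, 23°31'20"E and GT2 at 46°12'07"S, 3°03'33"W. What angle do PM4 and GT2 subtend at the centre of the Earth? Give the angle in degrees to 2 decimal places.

75.71°

PM4: φ = +25.56583°, λ = +23.52222°
GT2: φ = -46.20194°, λ = -3.05917°
Δφ = -71.7678°,  Δλ = -26.5814°
a = sin²(Δφ/2) + cos φ₁ cos φ₂ sin²(Δλ/2) = 0.376563
c = 2·arcsin(√a) = 1.321342 rad = 75.7073°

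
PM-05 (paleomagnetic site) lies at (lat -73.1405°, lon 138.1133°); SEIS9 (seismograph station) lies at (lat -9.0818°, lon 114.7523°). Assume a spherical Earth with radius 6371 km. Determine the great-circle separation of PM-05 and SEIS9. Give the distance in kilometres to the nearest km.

Δφ = 64.0587°,  Δλ = -23.3610°
a = sin²(Δφ/2) + cos φ₁ cos φ₂ sin²(Δλ/2) = 0.293013
c = 2·arcsin(√a) = 1.143982 rad = 65.5453°
d = R·c = 6371 × 1.143982 = 7288.3 km

7288 km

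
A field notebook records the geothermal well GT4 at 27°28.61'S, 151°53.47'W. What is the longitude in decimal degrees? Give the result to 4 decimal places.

151° + 53.47′/60 = 151 + 0.89117 = 151.8912°

151.8912°W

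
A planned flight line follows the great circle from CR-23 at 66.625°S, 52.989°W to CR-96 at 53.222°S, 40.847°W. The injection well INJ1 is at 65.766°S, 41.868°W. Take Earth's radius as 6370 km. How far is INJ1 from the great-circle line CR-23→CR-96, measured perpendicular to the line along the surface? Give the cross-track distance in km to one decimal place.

412.6 km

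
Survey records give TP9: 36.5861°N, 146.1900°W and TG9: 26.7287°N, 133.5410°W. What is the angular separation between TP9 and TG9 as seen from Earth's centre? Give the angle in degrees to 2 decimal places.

Δφ = -9.8574°,  Δλ = 12.6490°
a = sin²(Δφ/2) + cos φ₁ cos φ₂ sin²(Δλ/2) = 0.016084
c = 2·arcsin(√a) = 0.254333 rad = 14.5722°

14.57°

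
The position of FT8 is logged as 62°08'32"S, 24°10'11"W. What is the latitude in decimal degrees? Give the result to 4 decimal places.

62.1422°S

62° + 8′/60 + 32″/3600 = 62 + 0.13333 + 0.00889 = 62.1422°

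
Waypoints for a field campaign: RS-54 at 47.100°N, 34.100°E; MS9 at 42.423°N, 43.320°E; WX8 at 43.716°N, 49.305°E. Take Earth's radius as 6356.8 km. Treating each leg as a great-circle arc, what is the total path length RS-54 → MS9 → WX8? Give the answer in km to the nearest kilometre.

1397 km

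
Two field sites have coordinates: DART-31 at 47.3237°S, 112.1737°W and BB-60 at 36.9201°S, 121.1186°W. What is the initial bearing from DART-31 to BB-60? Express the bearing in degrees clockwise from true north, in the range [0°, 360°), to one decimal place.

324.4°

Δλ = -8.9449°
y = sin Δλ · cos φ₂ = -0.124306
x = cos φ₁ sin φ₂ − sin φ₁ cos φ₂ cos Δλ = 0.173433
θ = atan2(y, x) = -35.6306° → 324.3694° (mod 360°)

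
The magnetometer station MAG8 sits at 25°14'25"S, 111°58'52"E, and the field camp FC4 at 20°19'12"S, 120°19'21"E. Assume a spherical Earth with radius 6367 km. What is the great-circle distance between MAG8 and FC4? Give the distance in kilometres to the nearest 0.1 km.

1014.1 km

MAG8: φ = -25.24028°, λ = +111.98111°
FC4: φ = -20.32000°, λ = +120.32250°
Δφ = 4.9203°,  Δλ = 8.3414°
a = sin²(Δφ/2) + cos φ₁ cos φ₂ sin²(Δλ/2) = 0.006329
c = 2·arcsin(√a) = 0.159280 rad = 9.1261°
d = R·c = 6367 × 0.159280 = 1014.1 km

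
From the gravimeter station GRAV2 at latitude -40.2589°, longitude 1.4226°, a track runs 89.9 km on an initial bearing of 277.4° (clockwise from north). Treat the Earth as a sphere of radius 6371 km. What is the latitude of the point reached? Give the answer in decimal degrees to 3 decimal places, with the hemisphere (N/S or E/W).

40.150°S

δ = d/R = 89.9/6371 = 0.014111 rad
φ₂ = arcsin(sin φ₁ cos δ + cos φ₁ sin δ cos θ)
   = arcsin(-0.64624·0.99990 + 0.76313·0.01411·0.12880) = -40.15003°
λ₂ = λ₁ + atan2(sin θ sin δ cos φ₁, cos δ − sin φ₁ sin φ₂) = 0.37365°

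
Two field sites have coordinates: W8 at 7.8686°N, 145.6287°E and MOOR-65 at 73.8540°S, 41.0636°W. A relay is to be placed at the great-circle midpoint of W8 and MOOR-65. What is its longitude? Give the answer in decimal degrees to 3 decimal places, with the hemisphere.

148.226°E

Bx = cos φ₂ cos Δλ = -0.276191,  By = cos φ₂ sin Δλ = 0.032407
φₘ = atan2(sin φ₁ + sin φ₂, √((cos φ₁ + Bx)² + By²)) = -49.03424°
λₘ = λ₁ + atan2(By, cos φ₁ + Bx) = 148.22606°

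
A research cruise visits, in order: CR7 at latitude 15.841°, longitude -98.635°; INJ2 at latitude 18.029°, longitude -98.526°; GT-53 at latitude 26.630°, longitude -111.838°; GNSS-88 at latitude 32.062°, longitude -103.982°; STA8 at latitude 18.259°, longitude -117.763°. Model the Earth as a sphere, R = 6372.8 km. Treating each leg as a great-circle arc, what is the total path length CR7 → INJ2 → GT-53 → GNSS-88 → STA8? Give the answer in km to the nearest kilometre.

4949 km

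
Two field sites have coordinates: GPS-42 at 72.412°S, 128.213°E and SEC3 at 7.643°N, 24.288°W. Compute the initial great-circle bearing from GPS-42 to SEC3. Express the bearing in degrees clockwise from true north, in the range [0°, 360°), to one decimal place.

209.8°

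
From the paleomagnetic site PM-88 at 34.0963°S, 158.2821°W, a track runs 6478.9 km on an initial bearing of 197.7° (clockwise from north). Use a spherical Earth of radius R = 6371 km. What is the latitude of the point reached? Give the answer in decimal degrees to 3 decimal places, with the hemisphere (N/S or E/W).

δ = d/R = 6478.9/6371 = 1.016936 rad
φ₂ = arcsin(sin φ₁ cos δ + cos φ₁ sin δ cos θ)
   = arcsin(-0.56059·0.52597 + 0.82810·0.85050·-0.95266) = -74.97432°
λ₂ = λ₁ + atan2(sin θ sin δ cos φ₁, cos δ − sin φ₁ sin φ₂) = 107.59243°

74.974°S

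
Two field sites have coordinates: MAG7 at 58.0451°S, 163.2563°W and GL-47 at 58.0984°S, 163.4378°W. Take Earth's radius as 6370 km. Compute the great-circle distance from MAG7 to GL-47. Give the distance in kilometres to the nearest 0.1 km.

12.2 km

Δφ = -0.0533°,  Δλ = -0.1815°
a = sin²(Δφ/2) + cos φ₁ cos φ₂ sin²(Δλ/2) = 0.000001
c = 2·arcsin(√a) = 0.001916 rad = 0.1098°
d = R·c = 6370 × 0.001916 = 12.2 km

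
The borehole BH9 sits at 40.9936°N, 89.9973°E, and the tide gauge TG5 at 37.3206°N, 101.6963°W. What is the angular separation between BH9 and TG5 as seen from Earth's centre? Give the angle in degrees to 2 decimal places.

100.96°

Δφ = -3.6730°,  Δλ = 168.3064°
a = sin²(Δφ/2) + cos φ₁ cos φ₂ sin²(Δλ/2) = 0.595043
c = 2·arcsin(√a) = 1.762047 rad = 100.9578°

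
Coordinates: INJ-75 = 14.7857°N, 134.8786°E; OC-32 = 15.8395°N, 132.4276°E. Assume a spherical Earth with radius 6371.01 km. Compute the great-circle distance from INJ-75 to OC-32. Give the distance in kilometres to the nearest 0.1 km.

Δφ = 1.0538°,  Δλ = -2.4510°
a = sin²(Δφ/2) + cos φ₁ cos φ₂ sin²(Δλ/2) = 0.000510
c = 2·arcsin(√a) = 0.045172 rad = 2.5882°
d = R·c = 6371.01 × 0.045172 = 287.8 km

287.8 km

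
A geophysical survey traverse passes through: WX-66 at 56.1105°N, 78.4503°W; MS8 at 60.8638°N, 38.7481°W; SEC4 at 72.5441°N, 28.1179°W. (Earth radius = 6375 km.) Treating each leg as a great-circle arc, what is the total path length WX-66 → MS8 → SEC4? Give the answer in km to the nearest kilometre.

WX-66→MS8: c = 0.365488 rad, d = 2329.98 km
MS8→SEC4: c = 0.215891 rad, d = 1376.30 km
Total = 2329.98 + 1376.30 = 3706.29 km

3706 km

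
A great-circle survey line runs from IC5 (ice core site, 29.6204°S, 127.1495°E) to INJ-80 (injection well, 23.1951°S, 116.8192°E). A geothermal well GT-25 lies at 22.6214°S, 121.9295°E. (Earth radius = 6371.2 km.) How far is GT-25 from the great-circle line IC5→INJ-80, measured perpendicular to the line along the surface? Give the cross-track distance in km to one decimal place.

359.0 km

δ₁₃ = central angle IC5→GT-25 = 0.146963 rad  (haversine)
θ₁₃ = bearing IC5→GT-25 = 325.005°,  θ₁₂ = bearing IC5→INJ-80 = 302.385°
dₓₜ = R·arcsin(sin δ₁₃ · sin(θ₁₃ − θ₁₂)) = 6371.2·arcsin(0.14643·sin(22.620°)) = 359.022 km
|dₓₜ| = 359.022 km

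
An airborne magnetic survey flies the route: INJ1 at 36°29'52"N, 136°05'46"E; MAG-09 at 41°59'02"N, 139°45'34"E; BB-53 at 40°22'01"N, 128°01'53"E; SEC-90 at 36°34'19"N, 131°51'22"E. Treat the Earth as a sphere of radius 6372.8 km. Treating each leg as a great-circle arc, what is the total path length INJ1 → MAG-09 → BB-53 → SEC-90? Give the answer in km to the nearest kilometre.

INJ1: φ = +36.49778°, λ = +136.09611°
MAG-09: φ = +41.98389°, λ = +139.75944°
BB-53: φ = +40.36694°, λ = +128.03139°
SEC-90: φ = +36.57194°, λ = +131.85611°
INJ1→MAG-09: c = 0.107770 rad, d = 686.80 km
MAG-09→BB-53: c = 0.156504 rad, d = 997.37 km
BB-53→SEC-90: c = 0.084353 rad, d = 537.56 km
Total = 686.80 + 997.37 + 537.56 = 2221.73 km

2222 km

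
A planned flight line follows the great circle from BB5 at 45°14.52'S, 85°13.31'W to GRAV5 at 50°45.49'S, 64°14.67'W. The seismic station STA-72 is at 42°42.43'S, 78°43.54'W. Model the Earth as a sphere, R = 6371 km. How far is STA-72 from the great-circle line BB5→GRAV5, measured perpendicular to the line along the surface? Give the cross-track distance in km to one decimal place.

BB5: φ = -45.24200°, λ = -85.22183°
GRAV5: φ = -50.75817°, λ = -64.24450°
STA-72: φ = -42.70717°, λ = -78.72567°
δ₁₃ = central angle BB5→STA-72 = 0.092775 rad  (haversine)
θ₁₃ = bearing BB5→STA-72 = 63.818°,  θ₁₂ = bearing BB5→GRAV5 = 119.071°
dₓₜ = R·arcsin(sin δ₁₃ · sin(θ₁₃ − θ₁₂)) = 6371·arcsin(0.09264·sin(-55.253°)) = -485.442 km
|dₓₜ| = 485.442 km

485.4 km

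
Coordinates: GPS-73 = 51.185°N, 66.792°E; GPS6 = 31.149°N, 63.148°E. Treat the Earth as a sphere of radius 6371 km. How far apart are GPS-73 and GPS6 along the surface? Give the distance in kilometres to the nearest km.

2248 km

Δφ = -20.0360°,  Δλ = -3.6440°
a = sin²(Δφ/2) + cos φ₁ cos φ₂ sin²(Δλ/2) = 0.030804
c = 2·arcsin(√a) = 0.352846 rad = 20.2166°
d = R·c = 6371 × 0.352846 = 2248.0 km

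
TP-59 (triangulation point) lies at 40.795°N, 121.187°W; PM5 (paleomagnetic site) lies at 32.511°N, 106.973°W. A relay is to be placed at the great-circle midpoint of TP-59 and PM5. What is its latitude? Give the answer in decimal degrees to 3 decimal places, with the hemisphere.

36.864°N

Bx = cos φ₂ cos Δλ = 0.817471,  By = cos φ₂ sin Δλ = 0.207065
φₘ = atan2(sin φ₁ + sin φ₂, √((cos φ₁ + Bx)² + By²)) = 36.86426°
λₘ = λ₁ + atan2(By, cos φ₁ + Bx) = -113.69506°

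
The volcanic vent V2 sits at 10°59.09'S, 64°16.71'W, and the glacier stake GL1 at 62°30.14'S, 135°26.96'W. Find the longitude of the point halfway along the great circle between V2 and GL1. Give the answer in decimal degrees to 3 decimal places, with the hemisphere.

85.410°W

V2: φ = -10.98483°, λ = -64.27850°
GL1: φ = -62.50233°, λ = -135.44933°
Bx = cos φ₂ cos Δλ = 0.149017,  By = cos φ₂ sin Δλ = -0.437004
φₘ = atan2(sin φ₁ + sin φ₂, √((cos φ₁ + Bx)² + By²)) = -41.63520°
λₘ = λ₁ + atan2(By, cos φ₁ + Bx) = -85.40961°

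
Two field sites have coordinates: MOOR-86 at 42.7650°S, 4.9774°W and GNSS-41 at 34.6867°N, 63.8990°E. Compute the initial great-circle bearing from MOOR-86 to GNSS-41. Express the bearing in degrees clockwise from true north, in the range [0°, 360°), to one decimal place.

Δλ = 68.8764°
y = sin Δλ · cos φ₂ = 0.767023
x = cos φ₁ sin φ₂ − sin φ₁ cos φ₂ cos Δλ = 0.619001
θ = atan2(y, x) = 51.0959° → 51.0959° (mod 360°)

51.1°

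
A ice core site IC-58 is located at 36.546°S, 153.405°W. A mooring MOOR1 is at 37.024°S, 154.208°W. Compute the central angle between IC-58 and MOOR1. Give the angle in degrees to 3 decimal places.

0.801°

Δφ = -0.4780°,  Δλ = -0.8030°
a = sin²(Δφ/2) + cos φ₁ cos φ₂ sin²(Δλ/2) = 0.000049
c = 2·arcsin(√a) = 0.013985 rad = 0.8013°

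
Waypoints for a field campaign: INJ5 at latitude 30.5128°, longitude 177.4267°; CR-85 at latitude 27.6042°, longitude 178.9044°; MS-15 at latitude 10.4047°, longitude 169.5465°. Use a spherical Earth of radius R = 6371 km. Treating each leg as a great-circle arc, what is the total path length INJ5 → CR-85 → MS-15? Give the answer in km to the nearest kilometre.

2502 km

INJ5→CR-85: c = 0.055543 rad, d = 353.87 km
CR-85→MS-15: c = 0.337209 rad, d = 2148.36 km
Total = 353.87 + 2148.36 = 2502.23 km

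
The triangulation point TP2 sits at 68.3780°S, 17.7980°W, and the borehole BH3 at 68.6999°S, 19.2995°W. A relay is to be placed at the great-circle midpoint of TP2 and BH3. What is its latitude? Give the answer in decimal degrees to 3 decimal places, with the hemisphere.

68.541°S

Bx = cos φ₂ cos Δλ = 0.363128,  By = cos φ₂ sin Δλ = -0.009518
φₘ = atan2(sin φ₁ + sin φ₂, √((cos φ₁ + Bx)² + By²)) = -68.54062°
λₘ = λ₁ + atan2(By, cos φ₁ + Bx) = -18.54339°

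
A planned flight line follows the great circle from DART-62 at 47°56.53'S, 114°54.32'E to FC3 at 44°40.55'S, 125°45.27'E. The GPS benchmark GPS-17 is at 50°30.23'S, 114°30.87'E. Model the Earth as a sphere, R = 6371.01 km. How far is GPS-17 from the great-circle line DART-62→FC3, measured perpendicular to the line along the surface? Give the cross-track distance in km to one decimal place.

DART-62: φ = -47.94217°, λ = +114.90533°
FC3: φ = -44.67583°, λ = +125.75450°
GPS-17: φ = -50.50383°, λ = +114.51450°
δ₁₃ = central angle DART-62→GPS-17 = 0.044931 rad  (haversine)
θ₁₃ = bearing DART-62→GPS-17 = 185.543°,  θ₁₂ = bearing DART-62→FC3 = 70.445°
dₓₜ = R·arcsin(sin δ₁₃ · sin(θ₁₃ − θ₁₂)) = 6371.01·arcsin(0.04492·sin(115.098°)) = 259.213 km
|dₓₜ| = 259.213 km

259.2 km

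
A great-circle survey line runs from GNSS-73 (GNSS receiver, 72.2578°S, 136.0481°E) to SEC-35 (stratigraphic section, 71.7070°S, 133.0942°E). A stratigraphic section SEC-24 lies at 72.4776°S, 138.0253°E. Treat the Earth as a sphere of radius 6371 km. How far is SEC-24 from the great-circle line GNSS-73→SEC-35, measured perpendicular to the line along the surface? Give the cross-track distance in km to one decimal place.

δ₁₃ = central angle GNSS-73→SEC-24 = 0.011134 rad  (haversine)
θ₁₃ = bearing GNSS-73→SEC-24 = 111.094°,  θ₁₂ = bearing GNSS-73→SEC-35 = 299.673°
dₓₜ = R·arcsin(sin δ₁₃ · sin(θ₁₃ − θ₁₂)) = 6371·arcsin(0.01113·sin(-188.580°)) = 10.582 km
|dₓₜ| = 10.582 km

10.6 km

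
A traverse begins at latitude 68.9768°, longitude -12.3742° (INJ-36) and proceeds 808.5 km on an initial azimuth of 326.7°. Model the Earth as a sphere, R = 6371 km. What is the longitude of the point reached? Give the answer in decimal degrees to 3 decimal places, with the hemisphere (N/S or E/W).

27.497°W

δ = d/R = 808.5/6371 = 0.126903 rad
φ₂ = arcsin(sin φ₁ cos δ + cos φ₁ sin δ cos θ)
   = arcsin(0.93344·0.99196 + 0.35875·0.12656·0.83581) = 74.55317°
λ₂ = λ₁ + atan2(sin θ sin δ cos φ₁, cos δ − sin φ₁ sin φ₂) = -27.49694°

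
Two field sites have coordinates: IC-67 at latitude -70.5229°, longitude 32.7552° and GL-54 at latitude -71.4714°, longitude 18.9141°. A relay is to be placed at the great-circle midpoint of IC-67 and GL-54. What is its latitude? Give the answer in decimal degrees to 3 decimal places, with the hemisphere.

Bx = cos φ₂ cos Δλ = 0.308551,  By = cos φ₂ sin Δλ = -0.076022
φₘ = atan2(sin φ₁ + sin φ₂, √((cos φ₁ + Bx)² + By²)) = -71.12569°
λₘ = λ₁ + atan2(By, cos φ₁ + Bx) = 26.00180°

71.126°S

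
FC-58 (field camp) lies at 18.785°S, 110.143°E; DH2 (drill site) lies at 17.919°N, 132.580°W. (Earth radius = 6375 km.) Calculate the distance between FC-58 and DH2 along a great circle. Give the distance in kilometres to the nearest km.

13440 km

Δφ = 36.7040°,  Δλ = 117.2770°
a = sin²(Δφ/2) + cos φ₁ cos φ₂ sin²(Δλ/2) = 0.755955
c = 2·arcsin(√a) = 2.108204 rad = 120.7912°
d = R·c = 6375 × 2.108204 = 13439.8 km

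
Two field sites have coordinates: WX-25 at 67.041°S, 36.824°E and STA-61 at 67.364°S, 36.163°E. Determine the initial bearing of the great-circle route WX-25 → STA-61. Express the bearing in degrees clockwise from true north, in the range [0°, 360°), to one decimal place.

Δλ = -0.6610°
y = sin Δλ · cos φ₂ = -0.004440
x = cos φ₁ sin φ₂ − sin φ₁ cos φ₂ cos Δλ = -0.005661
θ = atan2(y, x) = -141.8919° → 218.1081° (mod 360°)

218.1°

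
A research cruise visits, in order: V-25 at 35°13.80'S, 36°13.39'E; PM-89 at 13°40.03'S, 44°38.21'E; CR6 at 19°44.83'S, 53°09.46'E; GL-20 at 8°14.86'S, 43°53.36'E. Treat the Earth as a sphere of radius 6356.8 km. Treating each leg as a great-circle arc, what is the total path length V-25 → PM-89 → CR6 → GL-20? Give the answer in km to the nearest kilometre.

V-25: φ = -35.23000°, λ = +36.22317°
PM-89: φ = -13.66717°, λ = +44.63683°
CR6: φ = -19.74717°, λ = +53.15767°
GL-20: φ = -8.24767°, λ = +43.88933°
V-25→PM-89: c = 0.398941 rad, d = 2535.99 km
PM-89→CR6: c = 0.177545 rad, d = 1128.62 km
CR6→GL-20: c = 0.254592 rad, d = 1618.39 km
Total = 2535.99 + 1128.62 + 1618.39 = 5283.00 km

5283 km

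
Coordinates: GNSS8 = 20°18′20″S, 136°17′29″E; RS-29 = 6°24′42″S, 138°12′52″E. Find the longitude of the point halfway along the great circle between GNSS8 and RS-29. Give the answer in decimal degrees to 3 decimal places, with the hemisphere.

GNSS8: φ = -20.30556°, λ = +136.29139°
RS-29: φ = -6.41167°, λ = +138.21444°
Bx = cos φ₂ cos Δλ = 0.993186,  By = cos φ₂ sin Δλ = 0.033347
φₘ = atan2(sin φ₁ + sin φ₂, √((cos φ₁ + Bx)² + By²)) = -13.36042°
λₘ = λ₁ + atan2(By, cos φ₁ + Bx) = 137.28074°

137.281°E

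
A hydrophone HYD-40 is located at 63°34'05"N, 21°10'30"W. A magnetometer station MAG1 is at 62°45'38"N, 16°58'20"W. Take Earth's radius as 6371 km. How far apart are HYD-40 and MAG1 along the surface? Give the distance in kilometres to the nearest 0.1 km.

HYD-40: φ = +63.56806°, λ = -21.17500°
MAG1: φ = +62.76056°, λ = -16.97222°
Δφ = -0.8075°,  Δλ = 4.2028°
a = sin²(Δφ/2) + cos φ₁ cos φ₂ sin²(Δλ/2) = 0.000324
c = 2·arcsin(√a) = 0.035979 rad = 2.0615°
d = R·c = 6371 × 0.035979 = 229.2 km

229.2 km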